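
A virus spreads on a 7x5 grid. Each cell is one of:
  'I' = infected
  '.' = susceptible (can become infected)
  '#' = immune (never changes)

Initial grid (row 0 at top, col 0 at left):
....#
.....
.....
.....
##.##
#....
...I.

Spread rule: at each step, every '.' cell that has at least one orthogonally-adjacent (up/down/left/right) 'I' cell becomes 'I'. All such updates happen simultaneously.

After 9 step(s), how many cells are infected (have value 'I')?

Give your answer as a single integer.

Answer: 29

Derivation:
Step 0 (initial): 1 infected
Step 1: +3 new -> 4 infected
Step 2: +3 new -> 7 infected
Step 3: +3 new -> 10 infected
Step 4: +1 new -> 11 infected
Step 5: +3 new -> 14 infected
Step 6: +5 new -> 19 infected
Step 7: +5 new -> 24 infected
Step 8: +4 new -> 28 infected
Step 9: +1 new -> 29 infected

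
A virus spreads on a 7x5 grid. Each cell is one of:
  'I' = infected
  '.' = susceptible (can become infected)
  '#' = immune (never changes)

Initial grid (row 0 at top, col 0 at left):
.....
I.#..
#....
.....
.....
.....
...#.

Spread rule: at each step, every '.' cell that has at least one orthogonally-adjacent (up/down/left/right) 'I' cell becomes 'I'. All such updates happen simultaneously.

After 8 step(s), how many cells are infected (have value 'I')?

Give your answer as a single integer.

Step 0 (initial): 1 infected
Step 1: +2 new -> 3 infected
Step 2: +2 new -> 5 infected
Step 3: +3 new -> 8 infected
Step 4: +5 new -> 13 infected
Step 5: +7 new -> 20 infected
Step 6: +6 new -> 26 infected
Step 7: +4 new -> 30 infected
Step 8: +1 new -> 31 infected

Answer: 31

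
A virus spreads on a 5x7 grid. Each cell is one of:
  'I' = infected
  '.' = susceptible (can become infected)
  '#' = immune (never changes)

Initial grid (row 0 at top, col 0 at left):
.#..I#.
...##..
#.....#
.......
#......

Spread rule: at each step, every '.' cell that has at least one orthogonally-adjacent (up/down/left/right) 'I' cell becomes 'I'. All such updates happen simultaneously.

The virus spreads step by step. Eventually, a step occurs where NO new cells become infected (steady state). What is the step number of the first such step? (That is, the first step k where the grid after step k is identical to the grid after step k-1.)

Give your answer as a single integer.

Step 0 (initial): 1 infected
Step 1: +1 new -> 2 infected
Step 2: +1 new -> 3 infected
Step 3: +1 new -> 4 infected
Step 4: +2 new -> 6 infected
Step 5: +4 new -> 10 infected
Step 6: +5 new -> 15 infected
Step 7: +5 new -> 20 infected
Step 8: +3 new -> 23 infected
Step 9: +3 new -> 26 infected
Step 10: +2 new -> 28 infected
Step 11: +0 new -> 28 infected

Answer: 11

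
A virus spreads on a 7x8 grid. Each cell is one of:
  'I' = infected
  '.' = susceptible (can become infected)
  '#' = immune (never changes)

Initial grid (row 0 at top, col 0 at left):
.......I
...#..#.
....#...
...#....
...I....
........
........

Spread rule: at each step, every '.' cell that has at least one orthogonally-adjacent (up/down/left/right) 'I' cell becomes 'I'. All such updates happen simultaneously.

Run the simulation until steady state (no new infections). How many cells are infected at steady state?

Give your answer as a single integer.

Step 0 (initial): 2 infected
Step 1: +5 new -> 7 infected
Step 2: +9 new -> 16 infected
Step 3: +13 new -> 29 infected
Step 4: +13 new -> 42 infected
Step 5: +6 new -> 48 infected
Step 6: +3 new -> 51 infected
Step 7: +1 new -> 52 infected
Step 8: +0 new -> 52 infected

Answer: 52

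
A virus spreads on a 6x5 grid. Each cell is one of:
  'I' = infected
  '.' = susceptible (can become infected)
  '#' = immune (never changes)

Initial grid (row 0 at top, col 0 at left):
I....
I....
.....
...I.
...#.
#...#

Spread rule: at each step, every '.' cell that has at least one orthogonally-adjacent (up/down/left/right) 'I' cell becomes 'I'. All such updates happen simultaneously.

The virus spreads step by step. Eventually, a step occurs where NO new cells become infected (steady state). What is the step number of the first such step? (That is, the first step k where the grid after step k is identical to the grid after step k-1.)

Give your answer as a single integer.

Step 0 (initial): 3 infected
Step 1: +6 new -> 9 infected
Step 2: +10 new -> 19 infected
Step 3: +5 new -> 24 infected
Step 4: +3 new -> 27 infected
Step 5: +0 new -> 27 infected

Answer: 5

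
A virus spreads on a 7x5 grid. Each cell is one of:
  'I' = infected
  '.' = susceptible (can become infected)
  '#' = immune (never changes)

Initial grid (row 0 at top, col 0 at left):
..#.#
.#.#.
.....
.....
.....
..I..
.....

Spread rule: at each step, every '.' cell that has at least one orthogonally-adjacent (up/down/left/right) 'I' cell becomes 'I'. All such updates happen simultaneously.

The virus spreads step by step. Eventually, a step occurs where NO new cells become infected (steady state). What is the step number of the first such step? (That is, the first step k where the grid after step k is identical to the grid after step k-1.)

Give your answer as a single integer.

Answer: 9

Derivation:
Step 0 (initial): 1 infected
Step 1: +4 new -> 5 infected
Step 2: +7 new -> 12 infected
Step 3: +7 new -> 19 infected
Step 4: +5 new -> 24 infected
Step 5: +2 new -> 26 infected
Step 6: +2 new -> 28 infected
Step 7: +1 new -> 29 infected
Step 8: +1 new -> 30 infected
Step 9: +0 new -> 30 infected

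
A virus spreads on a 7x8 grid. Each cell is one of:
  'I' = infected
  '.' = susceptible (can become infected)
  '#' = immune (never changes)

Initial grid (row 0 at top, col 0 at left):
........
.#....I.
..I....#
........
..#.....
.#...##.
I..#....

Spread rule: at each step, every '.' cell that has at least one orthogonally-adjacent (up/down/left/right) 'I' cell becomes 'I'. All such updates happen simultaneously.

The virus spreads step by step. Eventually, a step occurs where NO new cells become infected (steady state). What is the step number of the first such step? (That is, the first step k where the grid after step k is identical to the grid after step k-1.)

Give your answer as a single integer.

Answer: 8

Derivation:
Step 0 (initial): 3 infected
Step 1: +10 new -> 13 infected
Step 2: +13 new -> 26 infected
Step 3: +12 new -> 38 infected
Step 4: +5 new -> 43 infected
Step 5: +2 new -> 45 infected
Step 6: +2 new -> 47 infected
Step 7: +2 new -> 49 infected
Step 8: +0 new -> 49 infected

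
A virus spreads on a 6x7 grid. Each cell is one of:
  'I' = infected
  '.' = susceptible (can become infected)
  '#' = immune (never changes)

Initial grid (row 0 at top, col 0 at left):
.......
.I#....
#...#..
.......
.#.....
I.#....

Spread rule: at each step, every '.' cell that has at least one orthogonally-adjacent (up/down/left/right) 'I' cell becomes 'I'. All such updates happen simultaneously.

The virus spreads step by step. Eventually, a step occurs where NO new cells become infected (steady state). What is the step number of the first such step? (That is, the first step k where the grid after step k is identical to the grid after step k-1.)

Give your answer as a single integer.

Step 0 (initial): 2 infected
Step 1: +5 new -> 7 infected
Step 2: +5 new -> 12 infected
Step 3: +3 new -> 15 infected
Step 4: +4 new -> 19 infected
Step 5: +4 new -> 23 infected
Step 6: +5 new -> 28 infected
Step 7: +5 new -> 33 infected
Step 8: +3 new -> 36 infected
Step 9: +1 new -> 37 infected
Step 10: +0 new -> 37 infected

Answer: 10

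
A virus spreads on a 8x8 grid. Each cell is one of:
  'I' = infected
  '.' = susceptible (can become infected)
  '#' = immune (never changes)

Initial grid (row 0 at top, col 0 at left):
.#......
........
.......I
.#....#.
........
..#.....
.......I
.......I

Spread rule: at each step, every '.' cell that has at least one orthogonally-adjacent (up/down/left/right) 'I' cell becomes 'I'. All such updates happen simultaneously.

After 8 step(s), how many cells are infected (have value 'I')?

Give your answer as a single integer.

Answer: 58

Derivation:
Step 0 (initial): 3 infected
Step 1: +6 new -> 9 infected
Step 2: +7 new -> 16 infected
Step 3: +8 new -> 24 infected
Step 4: +8 new -> 32 infected
Step 5: +8 new -> 40 infected
Step 6: +7 new -> 47 infected
Step 7: +7 new -> 54 infected
Step 8: +4 new -> 58 infected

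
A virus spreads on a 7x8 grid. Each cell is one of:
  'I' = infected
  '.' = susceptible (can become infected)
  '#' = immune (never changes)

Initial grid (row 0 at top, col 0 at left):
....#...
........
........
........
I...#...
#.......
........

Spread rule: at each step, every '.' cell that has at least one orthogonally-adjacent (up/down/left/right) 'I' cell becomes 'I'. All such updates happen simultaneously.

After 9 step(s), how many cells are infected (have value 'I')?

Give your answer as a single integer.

Answer: 50

Derivation:
Step 0 (initial): 1 infected
Step 1: +2 new -> 3 infected
Step 2: +4 new -> 7 infected
Step 3: +6 new -> 13 infected
Step 4: +7 new -> 20 infected
Step 5: +6 new -> 26 infected
Step 6: +6 new -> 32 infected
Step 7: +7 new -> 39 infected
Step 8: +6 new -> 45 infected
Step 9: +5 new -> 50 infected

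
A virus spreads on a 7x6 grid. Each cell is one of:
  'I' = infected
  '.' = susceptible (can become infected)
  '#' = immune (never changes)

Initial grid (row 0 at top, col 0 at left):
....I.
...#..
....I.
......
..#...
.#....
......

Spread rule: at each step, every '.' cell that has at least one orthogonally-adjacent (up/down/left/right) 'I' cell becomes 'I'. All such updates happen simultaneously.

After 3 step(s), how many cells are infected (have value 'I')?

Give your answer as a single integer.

Step 0 (initial): 2 infected
Step 1: +6 new -> 8 infected
Step 2: +6 new -> 14 infected
Step 3: +7 new -> 21 infected

Answer: 21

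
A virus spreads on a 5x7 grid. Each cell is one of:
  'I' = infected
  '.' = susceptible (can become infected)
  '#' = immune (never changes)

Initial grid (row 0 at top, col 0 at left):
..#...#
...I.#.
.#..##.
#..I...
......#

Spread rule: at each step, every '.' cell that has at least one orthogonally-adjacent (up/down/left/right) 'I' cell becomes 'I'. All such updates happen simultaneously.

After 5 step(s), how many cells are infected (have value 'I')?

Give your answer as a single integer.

Step 0 (initial): 2 infected
Step 1: +7 new -> 9 infected
Step 2: +7 new -> 16 infected
Step 3: +6 new -> 22 infected
Step 4: +4 new -> 26 infected
Step 5: +1 new -> 27 infected

Answer: 27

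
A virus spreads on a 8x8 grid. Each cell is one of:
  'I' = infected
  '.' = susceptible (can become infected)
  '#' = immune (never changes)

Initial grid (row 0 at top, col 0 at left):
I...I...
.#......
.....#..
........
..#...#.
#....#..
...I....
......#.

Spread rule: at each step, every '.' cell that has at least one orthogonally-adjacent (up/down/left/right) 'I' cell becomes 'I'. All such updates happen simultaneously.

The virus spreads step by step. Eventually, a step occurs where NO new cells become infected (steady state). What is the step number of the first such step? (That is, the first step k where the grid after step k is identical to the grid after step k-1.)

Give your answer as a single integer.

Answer: 7

Derivation:
Step 0 (initial): 3 infected
Step 1: +9 new -> 12 infected
Step 2: +13 new -> 25 infected
Step 3: +14 new -> 39 infected
Step 4: +12 new -> 51 infected
Step 5: +4 new -> 55 infected
Step 6: +2 new -> 57 infected
Step 7: +0 new -> 57 infected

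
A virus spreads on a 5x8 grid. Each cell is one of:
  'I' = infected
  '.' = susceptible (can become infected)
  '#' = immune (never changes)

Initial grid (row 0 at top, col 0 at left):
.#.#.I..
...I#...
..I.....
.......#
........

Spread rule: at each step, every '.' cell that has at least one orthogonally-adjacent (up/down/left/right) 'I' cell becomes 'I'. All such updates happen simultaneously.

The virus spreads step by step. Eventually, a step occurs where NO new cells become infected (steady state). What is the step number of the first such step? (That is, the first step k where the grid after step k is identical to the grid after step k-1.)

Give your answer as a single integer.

Step 0 (initial): 3 infected
Step 1: +7 new -> 10 infected
Step 2: +10 new -> 20 infected
Step 3: +8 new -> 28 infected
Step 4: +6 new -> 34 infected
Step 5: +1 new -> 35 infected
Step 6: +1 new -> 36 infected
Step 7: +0 new -> 36 infected

Answer: 7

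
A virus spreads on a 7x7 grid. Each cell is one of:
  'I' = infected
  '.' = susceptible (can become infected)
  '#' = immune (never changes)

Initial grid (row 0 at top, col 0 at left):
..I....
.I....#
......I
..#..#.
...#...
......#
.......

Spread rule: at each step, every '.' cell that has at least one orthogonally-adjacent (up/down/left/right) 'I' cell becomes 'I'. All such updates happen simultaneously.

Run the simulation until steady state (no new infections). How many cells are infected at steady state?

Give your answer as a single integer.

Step 0 (initial): 3 infected
Step 1: +7 new -> 10 infected
Step 2: +9 new -> 19 infected
Step 3: +7 new -> 26 infected
Step 4: +7 new -> 33 infected
Step 5: +5 new -> 38 infected
Step 6: +5 new -> 43 infected
Step 7: +1 new -> 44 infected
Step 8: +0 new -> 44 infected

Answer: 44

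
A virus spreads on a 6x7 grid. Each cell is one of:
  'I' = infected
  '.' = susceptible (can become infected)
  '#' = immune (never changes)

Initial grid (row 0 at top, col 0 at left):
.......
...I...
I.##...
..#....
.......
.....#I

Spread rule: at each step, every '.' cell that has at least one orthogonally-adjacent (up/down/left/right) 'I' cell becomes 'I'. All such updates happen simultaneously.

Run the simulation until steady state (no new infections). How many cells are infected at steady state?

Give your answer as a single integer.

Step 0 (initial): 3 infected
Step 1: +7 new -> 10 infected
Step 2: +10 new -> 20 infected
Step 3: +10 new -> 30 infected
Step 4: +6 new -> 36 infected
Step 5: +2 new -> 38 infected
Step 6: +0 new -> 38 infected

Answer: 38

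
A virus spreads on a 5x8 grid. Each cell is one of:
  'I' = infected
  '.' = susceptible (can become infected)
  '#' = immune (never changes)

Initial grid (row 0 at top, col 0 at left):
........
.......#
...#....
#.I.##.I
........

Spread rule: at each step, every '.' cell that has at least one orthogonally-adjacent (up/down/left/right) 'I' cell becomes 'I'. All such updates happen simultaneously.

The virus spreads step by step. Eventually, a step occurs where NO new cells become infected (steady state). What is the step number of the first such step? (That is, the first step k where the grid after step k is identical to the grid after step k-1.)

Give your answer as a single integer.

Step 0 (initial): 2 infected
Step 1: +7 new -> 9 infected
Step 2: +6 new -> 15 infected
Step 3: +9 new -> 24 infected
Step 4: +7 new -> 31 infected
Step 5: +4 new -> 35 infected
Step 6: +0 new -> 35 infected

Answer: 6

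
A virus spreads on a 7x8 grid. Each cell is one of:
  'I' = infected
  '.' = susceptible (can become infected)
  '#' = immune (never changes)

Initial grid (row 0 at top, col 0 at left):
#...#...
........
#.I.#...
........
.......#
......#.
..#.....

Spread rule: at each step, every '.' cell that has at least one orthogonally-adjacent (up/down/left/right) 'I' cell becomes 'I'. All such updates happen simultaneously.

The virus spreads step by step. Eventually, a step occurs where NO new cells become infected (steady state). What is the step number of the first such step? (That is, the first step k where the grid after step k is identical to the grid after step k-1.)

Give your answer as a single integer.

Answer: 11

Derivation:
Step 0 (initial): 1 infected
Step 1: +4 new -> 5 infected
Step 2: +6 new -> 11 infected
Step 3: +9 new -> 20 infected
Step 4: +6 new -> 26 infected
Step 5: +9 new -> 35 infected
Step 6: +8 new -> 43 infected
Step 7: +3 new -> 46 infected
Step 8: +1 new -> 47 infected
Step 9: +1 new -> 48 infected
Step 10: +1 new -> 49 infected
Step 11: +0 new -> 49 infected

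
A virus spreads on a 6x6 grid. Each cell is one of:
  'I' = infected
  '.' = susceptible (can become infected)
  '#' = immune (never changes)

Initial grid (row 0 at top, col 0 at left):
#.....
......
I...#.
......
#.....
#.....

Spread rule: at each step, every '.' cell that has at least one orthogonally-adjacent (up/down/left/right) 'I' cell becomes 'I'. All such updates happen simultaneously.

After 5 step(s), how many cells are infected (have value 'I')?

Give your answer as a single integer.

Answer: 22

Derivation:
Step 0 (initial): 1 infected
Step 1: +3 new -> 4 infected
Step 2: +3 new -> 7 infected
Step 3: +5 new -> 12 infected
Step 4: +5 new -> 17 infected
Step 5: +5 new -> 22 infected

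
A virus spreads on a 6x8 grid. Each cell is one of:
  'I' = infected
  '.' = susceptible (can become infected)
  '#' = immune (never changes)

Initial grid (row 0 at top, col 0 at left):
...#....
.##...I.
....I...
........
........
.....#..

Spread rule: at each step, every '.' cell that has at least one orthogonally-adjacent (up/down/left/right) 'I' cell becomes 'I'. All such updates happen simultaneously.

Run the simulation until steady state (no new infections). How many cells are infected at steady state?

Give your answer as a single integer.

Step 0 (initial): 2 infected
Step 1: +8 new -> 10 infected
Step 2: +10 new -> 20 infected
Step 3: +7 new -> 27 infected
Step 4: +6 new -> 33 infected
Step 5: +5 new -> 38 infected
Step 6: +3 new -> 41 infected
Step 7: +2 new -> 43 infected
Step 8: +1 new -> 44 infected
Step 9: +0 new -> 44 infected

Answer: 44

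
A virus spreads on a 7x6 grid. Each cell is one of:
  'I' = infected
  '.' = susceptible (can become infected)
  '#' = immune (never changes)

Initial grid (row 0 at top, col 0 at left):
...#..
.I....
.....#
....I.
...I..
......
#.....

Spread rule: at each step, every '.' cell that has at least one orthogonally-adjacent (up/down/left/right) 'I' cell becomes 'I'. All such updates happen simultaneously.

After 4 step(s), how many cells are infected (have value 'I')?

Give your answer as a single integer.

Answer: 39

Derivation:
Step 0 (initial): 3 infected
Step 1: +10 new -> 13 infected
Step 2: +14 new -> 27 infected
Step 3: +8 new -> 35 infected
Step 4: +4 new -> 39 infected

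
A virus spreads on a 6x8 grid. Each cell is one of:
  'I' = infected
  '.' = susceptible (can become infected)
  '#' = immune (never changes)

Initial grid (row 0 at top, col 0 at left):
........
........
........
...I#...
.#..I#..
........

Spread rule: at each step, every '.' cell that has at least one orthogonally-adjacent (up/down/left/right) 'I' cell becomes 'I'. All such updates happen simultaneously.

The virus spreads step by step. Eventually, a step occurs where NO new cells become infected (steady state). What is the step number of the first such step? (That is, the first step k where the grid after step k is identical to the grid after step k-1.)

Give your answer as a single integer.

Answer: 8

Derivation:
Step 0 (initial): 2 infected
Step 1: +4 new -> 6 infected
Step 2: +7 new -> 13 infected
Step 3: +8 new -> 21 infected
Step 4: +11 new -> 32 infected
Step 5: +8 new -> 40 infected
Step 6: +4 new -> 44 infected
Step 7: +1 new -> 45 infected
Step 8: +0 new -> 45 infected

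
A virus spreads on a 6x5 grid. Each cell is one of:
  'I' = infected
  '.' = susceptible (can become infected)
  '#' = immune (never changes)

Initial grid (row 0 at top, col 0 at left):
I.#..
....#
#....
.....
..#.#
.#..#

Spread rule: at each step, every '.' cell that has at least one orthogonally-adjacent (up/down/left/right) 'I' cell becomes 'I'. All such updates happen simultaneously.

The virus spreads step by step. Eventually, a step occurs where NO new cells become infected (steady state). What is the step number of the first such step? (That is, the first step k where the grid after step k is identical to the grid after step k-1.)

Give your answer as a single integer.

Step 0 (initial): 1 infected
Step 1: +2 new -> 3 infected
Step 2: +1 new -> 4 infected
Step 3: +2 new -> 6 infected
Step 4: +3 new -> 9 infected
Step 5: +5 new -> 14 infected
Step 6: +4 new -> 18 infected
Step 7: +3 new -> 21 infected
Step 8: +1 new -> 22 infected
Step 9: +1 new -> 23 infected
Step 10: +0 new -> 23 infected

Answer: 10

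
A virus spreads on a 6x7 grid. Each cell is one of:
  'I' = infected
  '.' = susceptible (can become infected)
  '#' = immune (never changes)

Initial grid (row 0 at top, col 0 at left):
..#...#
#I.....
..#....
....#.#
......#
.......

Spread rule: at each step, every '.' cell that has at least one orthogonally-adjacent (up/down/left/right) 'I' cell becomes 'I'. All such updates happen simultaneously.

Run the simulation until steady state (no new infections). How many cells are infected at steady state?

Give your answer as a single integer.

Answer: 35

Derivation:
Step 0 (initial): 1 infected
Step 1: +3 new -> 4 infected
Step 2: +4 new -> 8 infected
Step 3: +6 new -> 14 infected
Step 4: +7 new -> 21 infected
Step 5: +6 new -> 27 infected
Step 6: +4 new -> 31 infected
Step 7: +2 new -> 33 infected
Step 8: +1 new -> 34 infected
Step 9: +1 new -> 35 infected
Step 10: +0 new -> 35 infected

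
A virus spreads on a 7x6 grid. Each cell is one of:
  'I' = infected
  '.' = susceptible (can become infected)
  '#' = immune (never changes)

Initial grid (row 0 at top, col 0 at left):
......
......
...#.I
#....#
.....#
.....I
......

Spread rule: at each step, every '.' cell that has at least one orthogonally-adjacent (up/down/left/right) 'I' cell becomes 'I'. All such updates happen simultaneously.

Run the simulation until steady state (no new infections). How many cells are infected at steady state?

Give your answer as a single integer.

Answer: 38

Derivation:
Step 0 (initial): 2 infected
Step 1: +4 new -> 6 infected
Step 2: +6 new -> 12 infected
Step 3: +6 new -> 18 infected
Step 4: +6 new -> 24 infected
Step 5: +7 new -> 31 infected
Step 6: +5 new -> 36 infected
Step 7: +2 new -> 38 infected
Step 8: +0 new -> 38 infected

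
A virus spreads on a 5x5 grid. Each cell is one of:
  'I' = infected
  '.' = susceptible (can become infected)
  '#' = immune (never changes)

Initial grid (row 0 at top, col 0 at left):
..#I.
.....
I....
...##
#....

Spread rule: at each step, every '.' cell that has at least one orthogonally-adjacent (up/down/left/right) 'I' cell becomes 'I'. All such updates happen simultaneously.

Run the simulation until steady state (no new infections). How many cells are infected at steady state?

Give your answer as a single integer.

Answer: 21

Derivation:
Step 0 (initial): 2 infected
Step 1: +5 new -> 7 infected
Step 2: +7 new -> 14 infected
Step 3: +4 new -> 18 infected
Step 4: +1 new -> 19 infected
Step 5: +1 new -> 20 infected
Step 6: +1 new -> 21 infected
Step 7: +0 new -> 21 infected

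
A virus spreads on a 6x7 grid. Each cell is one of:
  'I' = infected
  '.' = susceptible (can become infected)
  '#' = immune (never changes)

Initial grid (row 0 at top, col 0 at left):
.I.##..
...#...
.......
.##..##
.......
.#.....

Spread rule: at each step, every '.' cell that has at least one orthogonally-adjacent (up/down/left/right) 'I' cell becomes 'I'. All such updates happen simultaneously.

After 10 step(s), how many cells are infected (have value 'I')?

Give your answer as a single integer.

Step 0 (initial): 1 infected
Step 1: +3 new -> 4 infected
Step 2: +3 new -> 7 infected
Step 3: +2 new -> 9 infected
Step 4: +2 new -> 11 infected
Step 5: +3 new -> 14 infected
Step 6: +6 new -> 20 infected
Step 7: +5 new -> 25 infected
Step 8: +5 new -> 30 infected
Step 9: +3 new -> 33 infected
Step 10: +1 new -> 34 infected

Answer: 34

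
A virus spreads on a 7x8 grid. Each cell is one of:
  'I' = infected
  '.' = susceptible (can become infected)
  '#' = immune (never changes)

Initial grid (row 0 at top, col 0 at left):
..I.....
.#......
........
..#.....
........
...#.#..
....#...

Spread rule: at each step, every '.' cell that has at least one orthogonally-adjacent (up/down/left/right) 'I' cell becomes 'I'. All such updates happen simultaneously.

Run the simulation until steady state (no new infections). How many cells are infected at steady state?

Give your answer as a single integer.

Answer: 51

Derivation:
Step 0 (initial): 1 infected
Step 1: +3 new -> 4 infected
Step 2: +4 new -> 8 infected
Step 3: +5 new -> 13 infected
Step 4: +6 new -> 19 infected
Step 5: +7 new -> 26 infected
Step 6: +7 new -> 33 infected
Step 7: +7 new -> 40 infected
Step 8: +4 new -> 44 infected
Step 9: +3 new -> 47 infected
Step 10: +2 new -> 49 infected
Step 11: +2 new -> 51 infected
Step 12: +0 new -> 51 infected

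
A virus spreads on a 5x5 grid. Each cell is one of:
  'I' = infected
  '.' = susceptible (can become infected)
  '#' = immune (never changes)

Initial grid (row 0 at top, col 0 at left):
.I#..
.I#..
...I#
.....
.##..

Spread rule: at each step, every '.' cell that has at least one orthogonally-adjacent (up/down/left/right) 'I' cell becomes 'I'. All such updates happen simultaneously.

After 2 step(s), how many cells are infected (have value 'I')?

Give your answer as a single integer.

Answer: 16

Derivation:
Step 0 (initial): 3 infected
Step 1: +6 new -> 9 infected
Step 2: +7 new -> 16 infected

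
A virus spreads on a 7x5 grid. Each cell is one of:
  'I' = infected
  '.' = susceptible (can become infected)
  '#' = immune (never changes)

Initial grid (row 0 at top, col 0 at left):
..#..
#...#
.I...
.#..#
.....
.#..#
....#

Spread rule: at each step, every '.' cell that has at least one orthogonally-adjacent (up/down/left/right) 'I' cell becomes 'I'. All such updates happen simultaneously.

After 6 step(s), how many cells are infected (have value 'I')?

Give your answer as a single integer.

Answer: 27

Derivation:
Step 0 (initial): 1 infected
Step 1: +3 new -> 4 infected
Step 2: +5 new -> 9 infected
Step 3: +6 new -> 15 infected
Step 4: +5 new -> 20 infected
Step 5: +5 new -> 25 infected
Step 6: +2 new -> 27 infected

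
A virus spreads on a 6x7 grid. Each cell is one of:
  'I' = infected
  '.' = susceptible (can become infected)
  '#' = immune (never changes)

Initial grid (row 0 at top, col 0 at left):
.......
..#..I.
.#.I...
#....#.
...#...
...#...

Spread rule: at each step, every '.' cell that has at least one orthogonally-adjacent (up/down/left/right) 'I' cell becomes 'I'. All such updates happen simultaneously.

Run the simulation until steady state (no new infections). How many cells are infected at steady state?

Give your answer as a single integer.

Answer: 36

Derivation:
Step 0 (initial): 2 infected
Step 1: +8 new -> 10 infected
Step 2: +6 new -> 16 infected
Step 3: +5 new -> 21 infected
Step 4: +6 new -> 27 infected
Step 5: +6 new -> 33 infected
Step 6: +2 new -> 35 infected
Step 7: +1 new -> 36 infected
Step 8: +0 new -> 36 infected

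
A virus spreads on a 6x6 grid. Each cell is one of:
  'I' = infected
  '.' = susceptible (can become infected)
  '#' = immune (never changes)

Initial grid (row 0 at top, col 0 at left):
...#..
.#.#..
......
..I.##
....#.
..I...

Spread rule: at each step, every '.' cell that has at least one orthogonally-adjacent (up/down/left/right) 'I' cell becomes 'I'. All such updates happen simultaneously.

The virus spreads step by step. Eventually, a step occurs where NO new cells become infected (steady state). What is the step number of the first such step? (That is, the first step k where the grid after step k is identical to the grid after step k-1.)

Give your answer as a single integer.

Answer: 7

Derivation:
Step 0 (initial): 2 infected
Step 1: +6 new -> 8 infected
Step 2: +8 new -> 16 infected
Step 3: +5 new -> 21 infected
Step 4: +5 new -> 26 infected
Step 5: +3 new -> 29 infected
Step 6: +1 new -> 30 infected
Step 7: +0 new -> 30 infected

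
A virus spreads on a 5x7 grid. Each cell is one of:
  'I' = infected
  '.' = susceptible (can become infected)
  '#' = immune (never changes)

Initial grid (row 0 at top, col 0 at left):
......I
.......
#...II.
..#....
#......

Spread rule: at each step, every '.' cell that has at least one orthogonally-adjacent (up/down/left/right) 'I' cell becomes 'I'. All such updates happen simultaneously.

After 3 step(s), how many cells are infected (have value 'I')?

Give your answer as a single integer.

Answer: 23

Derivation:
Step 0 (initial): 3 infected
Step 1: +8 new -> 11 infected
Step 2: +7 new -> 18 infected
Step 3: +5 new -> 23 infected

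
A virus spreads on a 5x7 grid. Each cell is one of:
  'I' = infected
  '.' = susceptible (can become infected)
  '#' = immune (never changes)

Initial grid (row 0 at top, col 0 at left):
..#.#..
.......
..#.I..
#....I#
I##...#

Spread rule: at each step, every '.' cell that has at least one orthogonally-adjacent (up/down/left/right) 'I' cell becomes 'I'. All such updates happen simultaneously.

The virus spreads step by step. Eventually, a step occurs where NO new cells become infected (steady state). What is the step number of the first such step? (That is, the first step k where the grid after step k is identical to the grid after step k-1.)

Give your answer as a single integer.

Answer: 7

Derivation:
Step 0 (initial): 3 infected
Step 1: +5 new -> 8 infected
Step 2: +5 new -> 13 infected
Step 3: +6 new -> 19 infected
Step 4: +3 new -> 22 infected
Step 5: +3 new -> 25 infected
Step 6: +2 new -> 27 infected
Step 7: +0 new -> 27 infected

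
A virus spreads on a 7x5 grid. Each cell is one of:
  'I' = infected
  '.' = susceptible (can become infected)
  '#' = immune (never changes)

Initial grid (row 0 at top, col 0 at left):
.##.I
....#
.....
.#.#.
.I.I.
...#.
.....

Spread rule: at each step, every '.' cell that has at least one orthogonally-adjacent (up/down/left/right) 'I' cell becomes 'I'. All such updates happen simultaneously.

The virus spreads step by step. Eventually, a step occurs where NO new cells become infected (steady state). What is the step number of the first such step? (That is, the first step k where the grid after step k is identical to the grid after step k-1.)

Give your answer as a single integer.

Answer: 6

Derivation:
Step 0 (initial): 3 infected
Step 1: +5 new -> 8 infected
Step 2: +8 new -> 16 infected
Step 3: +8 new -> 24 infected
Step 4: +4 new -> 28 infected
Step 5: +1 new -> 29 infected
Step 6: +0 new -> 29 infected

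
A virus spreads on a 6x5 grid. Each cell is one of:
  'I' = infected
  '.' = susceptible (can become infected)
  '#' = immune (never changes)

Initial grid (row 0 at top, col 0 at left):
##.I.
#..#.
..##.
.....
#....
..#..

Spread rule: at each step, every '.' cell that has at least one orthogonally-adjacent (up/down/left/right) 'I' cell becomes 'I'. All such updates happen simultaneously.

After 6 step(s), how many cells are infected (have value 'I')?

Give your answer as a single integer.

Answer: 18

Derivation:
Step 0 (initial): 1 infected
Step 1: +2 new -> 3 infected
Step 2: +2 new -> 5 infected
Step 3: +2 new -> 7 infected
Step 4: +2 new -> 9 infected
Step 5: +4 new -> 13 infected
Step 6: +5 new -> 18 infected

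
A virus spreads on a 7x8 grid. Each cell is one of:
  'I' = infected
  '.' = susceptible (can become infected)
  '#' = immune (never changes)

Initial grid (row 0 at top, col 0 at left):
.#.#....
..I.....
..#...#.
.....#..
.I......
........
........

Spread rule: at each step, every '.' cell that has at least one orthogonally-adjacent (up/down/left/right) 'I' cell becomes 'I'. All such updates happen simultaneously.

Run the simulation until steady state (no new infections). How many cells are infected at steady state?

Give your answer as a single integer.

Answer: 51

Derivation:
Step 0 (initial): 2 infected
Step 1: +7 new -> 9 infected
Step 2: +10 new -> 19 infected
Step 3: +10 new -> 29 infected
Step 4: +7 new -> 36 infected
Step 5: +5 new -> 41 infected
Step 6: +6 new -> 47 infected
Step 7: +3 new -> 50 infected
Step 8: +1 new -> 51 infected
Step 9: +0 new -> 51 infected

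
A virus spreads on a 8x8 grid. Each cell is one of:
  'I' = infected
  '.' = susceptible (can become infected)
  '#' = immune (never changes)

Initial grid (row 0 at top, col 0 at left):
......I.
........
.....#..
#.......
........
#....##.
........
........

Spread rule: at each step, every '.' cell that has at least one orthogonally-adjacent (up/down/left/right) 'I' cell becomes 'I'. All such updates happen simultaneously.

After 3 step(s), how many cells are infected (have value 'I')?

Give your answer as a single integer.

Step 0 (initial): 1 infected
Step 1: +3 new -> 4 infected
Step 2: +4 new -> 8 infected
Step 3: +4 new -> 12 infected

Answer: 12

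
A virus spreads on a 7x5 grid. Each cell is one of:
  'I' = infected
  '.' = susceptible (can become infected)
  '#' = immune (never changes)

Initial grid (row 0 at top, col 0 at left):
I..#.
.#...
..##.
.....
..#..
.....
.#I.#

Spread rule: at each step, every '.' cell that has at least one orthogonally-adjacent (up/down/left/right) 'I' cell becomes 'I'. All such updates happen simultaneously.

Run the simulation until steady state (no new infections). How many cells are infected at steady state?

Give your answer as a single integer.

Step 0 (initial): 2 infected
Step 1: +4 new -> 6 infected
Step 2: +4 new -> 10 infected
Step 3: +7 new -> 17 infected
Step 4: +6 new -> 23 infected
Step 5: +3 new -> 26 infected
Step 6: +2 new -> 28 infected
Step 7: +0 new -> 28 infected

Answer: 28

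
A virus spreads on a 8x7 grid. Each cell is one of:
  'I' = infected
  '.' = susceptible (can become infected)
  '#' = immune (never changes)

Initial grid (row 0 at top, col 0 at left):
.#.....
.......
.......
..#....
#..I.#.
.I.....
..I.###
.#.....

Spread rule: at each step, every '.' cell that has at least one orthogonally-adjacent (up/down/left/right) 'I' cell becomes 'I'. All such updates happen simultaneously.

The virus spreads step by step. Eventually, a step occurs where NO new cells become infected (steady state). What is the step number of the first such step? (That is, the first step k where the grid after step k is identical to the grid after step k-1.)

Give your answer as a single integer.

Answer: 8

Derivation:
Step 0 (initial): 3 infected
Step 1: +10 new -> 13 infected
Step 2: +6 new -> 19 infected
Step 3: +9 new -> 28 infected
Step 4: +9 new -> 37 infected
Step 5: +7 new -> 44 infected
Step 6: +3 new -> 47 infected
Step 7: +1 new -> 48 infected
Step 8: +0 new -> 48 infected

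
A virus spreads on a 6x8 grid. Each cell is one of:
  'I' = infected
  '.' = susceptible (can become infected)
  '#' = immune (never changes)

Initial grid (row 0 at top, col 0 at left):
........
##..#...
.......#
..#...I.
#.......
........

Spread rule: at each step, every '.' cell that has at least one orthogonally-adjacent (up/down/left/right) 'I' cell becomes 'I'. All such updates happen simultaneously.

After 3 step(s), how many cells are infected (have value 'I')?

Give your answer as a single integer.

Answer: 19

Derivation:
Step 0 (initial): 1 infected
Step 1: +4 new -> 5 infected
Step 2: +6 new -> 11 infected
Step 3: +8 new -> 19 infected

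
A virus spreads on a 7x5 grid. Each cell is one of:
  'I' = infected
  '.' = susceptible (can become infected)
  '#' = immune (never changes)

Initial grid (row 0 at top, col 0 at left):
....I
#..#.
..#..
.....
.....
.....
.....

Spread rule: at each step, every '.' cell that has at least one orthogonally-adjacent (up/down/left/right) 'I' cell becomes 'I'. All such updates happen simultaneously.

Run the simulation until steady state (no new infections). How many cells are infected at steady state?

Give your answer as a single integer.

Step 0 (initial): 1 infected
Step 1: +2 new -> 3 infected
Step 2: +2 new -> 5 infected
Step 3: +4 new -> 9 infected
Step 4: +4 new -> 13 infected
Step 5: +4 new -> 17 infected
Step 6: +5 new -> 22 infected
Step 7: +4 new -> 26 infected
Step 8: +3 new -> 29 infected
Step 9: +2 new -> 31 infected
Step 10: +1 new -> 32 infected
Step 11: +0 new -> 32 infected

Answer: 32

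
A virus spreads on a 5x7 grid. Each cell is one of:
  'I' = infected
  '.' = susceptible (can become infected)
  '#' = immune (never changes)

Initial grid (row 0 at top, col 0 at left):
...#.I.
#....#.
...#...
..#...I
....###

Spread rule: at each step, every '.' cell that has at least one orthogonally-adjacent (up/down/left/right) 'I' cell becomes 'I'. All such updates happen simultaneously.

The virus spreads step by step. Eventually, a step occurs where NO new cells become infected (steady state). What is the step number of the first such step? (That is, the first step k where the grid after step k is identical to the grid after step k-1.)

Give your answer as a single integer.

Step 0 (initial): 2 infected
Step 1: +4 new -> 6 infected
Step 2: +4 new -> 10 infected
Step 3: +3 new -> 13 infected
Step 4: +2 new -> 15 infected
Step 5: +4 new -> 19 infected
Step 6: +3 new -> 22 infected
Step 7: +4 new -> 26 infected
Step 8: +1 new -> 27 infected
Step 9: +0 new -> 27 infected

Answer: 9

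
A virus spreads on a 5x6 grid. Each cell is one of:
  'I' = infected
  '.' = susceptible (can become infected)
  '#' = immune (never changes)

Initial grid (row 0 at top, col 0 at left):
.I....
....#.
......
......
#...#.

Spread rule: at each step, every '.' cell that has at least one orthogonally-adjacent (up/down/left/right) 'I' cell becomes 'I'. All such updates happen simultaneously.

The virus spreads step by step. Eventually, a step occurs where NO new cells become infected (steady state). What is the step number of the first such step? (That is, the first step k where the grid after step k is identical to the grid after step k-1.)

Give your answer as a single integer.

Step 0 (initial): 1 infected
Step 1: +3 new -> 4 infected
Step 2: +4 new -> 8 infected
Step 3: +5 new -> 13 infected
Step 4: +5 new -> 18 infected
Step 5: +4 new -> 22 infected
Step 6: +3 new -> 25 infected
Step 7: +1 new -> 26 infected
Step 8: +1 new -> 27 infected
Step 9: +0 new -> 27 infected

Answer: 9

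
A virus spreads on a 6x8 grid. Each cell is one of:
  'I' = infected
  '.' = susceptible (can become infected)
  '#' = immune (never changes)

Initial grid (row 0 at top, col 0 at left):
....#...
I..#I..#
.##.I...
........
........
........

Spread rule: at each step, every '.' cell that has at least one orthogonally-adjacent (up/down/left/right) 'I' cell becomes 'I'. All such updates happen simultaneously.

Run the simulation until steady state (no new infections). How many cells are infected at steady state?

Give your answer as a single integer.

Step 0 (initial): 3 infected
Step 1: +7 new -> 10 infected
Step 2: +9 new -> 19 infected
Step 3: +10 new -> 29 infected
Step 4: +9 new -> 38 infected
Step 5: +4 new -> 42 infected
Step 6: +1 new -> 43 infected
Step 7: +0 new -> 43 infected

Answer: 43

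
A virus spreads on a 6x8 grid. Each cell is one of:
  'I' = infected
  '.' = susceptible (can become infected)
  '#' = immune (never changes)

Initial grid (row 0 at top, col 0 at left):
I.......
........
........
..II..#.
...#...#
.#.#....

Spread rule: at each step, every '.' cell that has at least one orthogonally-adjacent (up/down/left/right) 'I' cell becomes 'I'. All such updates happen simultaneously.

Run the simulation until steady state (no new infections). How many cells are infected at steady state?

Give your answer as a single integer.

Step 0 (initial): 3 infected
Step 1: +7 new -> 10 infected
Step 2: +12 new -> 22 infected
Step 3: +6 new -> 28 infected
Step 4: +6 new -> 34 infected
Step 5: +4 new -> 38 infected
Step 6: +4 new -> 42 infected
Step 7: +1 new -> 43 infected
Step 8: +0 new -> 43 infected

Answer: 43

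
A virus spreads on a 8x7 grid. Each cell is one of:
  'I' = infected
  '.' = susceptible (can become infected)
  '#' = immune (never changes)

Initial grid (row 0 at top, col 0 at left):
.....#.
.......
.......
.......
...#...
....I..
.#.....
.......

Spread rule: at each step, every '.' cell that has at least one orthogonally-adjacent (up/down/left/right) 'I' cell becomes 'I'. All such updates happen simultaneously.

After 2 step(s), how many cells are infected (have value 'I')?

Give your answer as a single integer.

Step 0 (initial): 1 infected
Step 1: +4 new -> 5 infected
Step 2: +7 new -> 12 infected

Answer: 12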